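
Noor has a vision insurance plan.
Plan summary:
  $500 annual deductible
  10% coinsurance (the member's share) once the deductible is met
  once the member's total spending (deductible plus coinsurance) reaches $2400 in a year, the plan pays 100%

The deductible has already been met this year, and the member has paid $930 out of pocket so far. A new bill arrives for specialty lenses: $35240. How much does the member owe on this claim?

The deductible is already satisfied, so the full bill goes to coinsurance.
Coinsurance: $35240 × 10% = $3524.
Adding $3524 to the $930 already spent would give $4454, which exceeds the $2400 cap; the member pays just $2400 − $930 = $1470.

$1470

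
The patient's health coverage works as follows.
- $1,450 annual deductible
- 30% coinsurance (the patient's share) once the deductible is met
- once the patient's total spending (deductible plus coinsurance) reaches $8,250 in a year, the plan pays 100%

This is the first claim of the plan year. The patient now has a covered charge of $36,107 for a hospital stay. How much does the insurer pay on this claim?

$27,857

The full $1,450 deductible is still open; $1,450 of this bill applies to it.
After the $1,450 deductible portion, $36,107 − $1,450 = $34,657 is subject to coinsurance.
Coinsurance: $34,657 × 30% = $10,397.10.
So the patient owes $1,450 + $10,397.10 = $11,847.10 before any cap.
Adding $11,847.10 to the $0 already spent would give $11,847.10, which exceeds the $8,250 cap; the patient pays just $8,250 − $0 = $8,250.
The insurer covers the remainder: $36,107 − $8,250 = $27,857.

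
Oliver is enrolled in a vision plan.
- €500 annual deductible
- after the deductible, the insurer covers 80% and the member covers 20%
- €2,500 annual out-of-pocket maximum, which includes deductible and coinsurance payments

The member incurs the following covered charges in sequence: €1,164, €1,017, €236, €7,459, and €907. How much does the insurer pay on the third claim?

Bill 1, €1,164: €500 finishes the deductible; €664 goes to coinsurance; coinsurance €664 × 20% = €132.80. Member pays €632.80; OOP now €632.80. Plan pays €1,164 − €632.80 = €531.20.
Bill 2, €1,017: deductible already satisfied, so member's share is 20% × €1,017 = €203.40. Member pays €203.40; OOP now €836.20. Plan pays €1,017 − €203.40 = €813.60.
Bill 3, €236: 20% coinsurance on €236 = €47.20. Member pays €47.20; OOP now €883.40. Plan pays €236 − €47.20 = €188.80.

€188.80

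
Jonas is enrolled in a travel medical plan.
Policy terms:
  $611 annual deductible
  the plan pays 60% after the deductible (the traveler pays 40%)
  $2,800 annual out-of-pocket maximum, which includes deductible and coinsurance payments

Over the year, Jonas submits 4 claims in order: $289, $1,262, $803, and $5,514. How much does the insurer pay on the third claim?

$481.80

Claim 1 — $289: all of it applies to the deductible. Traveler owes $289 (running OOP $289). Plan pays $289 − $289 = $0.
Claim 2 — $1,262: deductible takes $322, $940 remains; 40% of $940 = $376. Traveler owes $698 (running OOP $987). Plan pays $1,262 − $698 = $564.
Claim 3 — $803: deductible already satisfied, so traveler's share is 40% × $803 = $321.20. Traveler pays $321.20; OOP now $1,308.20. Plan pays $803 − $321.20 = $481.80.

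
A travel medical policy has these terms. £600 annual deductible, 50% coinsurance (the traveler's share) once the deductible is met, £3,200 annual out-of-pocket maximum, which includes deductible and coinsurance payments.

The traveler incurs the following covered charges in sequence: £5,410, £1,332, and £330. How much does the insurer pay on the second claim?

#1 (£5,410): deductible takes £600, £4,810 remains; coinsurance £4,810 × 50% = £2,405. Traveler pays £3,005; OOP now £3,005. Plan pays £5,410 − £3,005 = £2,405.
#2 (£1,332): deductible already satisfied, so traveler's share is 50% × £1,332 = £666. Adding that to £3,005 gives £3,671, past the £3,200 cap; traveler pays only £3,200 − £3,005 = £195. Insurer: £1,332 − £195 = £1,137.

£1,137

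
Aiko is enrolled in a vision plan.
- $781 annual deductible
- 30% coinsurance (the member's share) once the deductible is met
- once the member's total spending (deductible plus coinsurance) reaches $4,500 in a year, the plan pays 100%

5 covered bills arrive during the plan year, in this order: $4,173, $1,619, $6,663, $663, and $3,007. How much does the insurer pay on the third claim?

#1 ($4,173): $781 to deductible, leaving $3,392; 30% of $3,392 = $1,017.60. Member pays $1,798.60; OOP now $1,798.60. Insurer: $4,173 − $1,798.60 = $2,374.40.
#2 ($1,619): deductible met; 30% of $1,619 = $485.70. Member pays $485.70; OOP now $2,284.30. Insurer: $1,619 − $485.70 = $1,133.30.
#3 ($6,663): 30% coinsurance on $6,663 = $1,998.90. Cost to member: $1,998.90. OOP to date $4,283.20. Insurer: $6,663 − $1,998.90 = $4,664.10.

$4,664.10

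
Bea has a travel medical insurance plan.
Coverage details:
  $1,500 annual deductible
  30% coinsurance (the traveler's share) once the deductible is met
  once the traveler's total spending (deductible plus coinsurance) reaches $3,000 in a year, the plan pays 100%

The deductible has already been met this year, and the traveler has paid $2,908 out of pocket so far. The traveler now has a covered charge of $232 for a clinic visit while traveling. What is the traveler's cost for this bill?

$69.60

The deductible is already satisfied, so the full bill goes to coinsurance.
Coinsurance: $232 × 30% = $69.60.
Year-to-date out-of-pocket becomes $2,908 + $69.60 = $2,977.60, still under the $3,000 maximum, so no cap applies.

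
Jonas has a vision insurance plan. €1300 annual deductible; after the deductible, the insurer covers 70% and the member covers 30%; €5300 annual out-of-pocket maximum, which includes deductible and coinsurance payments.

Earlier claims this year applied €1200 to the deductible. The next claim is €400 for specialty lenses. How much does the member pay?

€1200 of the €1300 deductible is already met, leaving €100.
The remaining €300 (= €400 − €100) moves to coinsurance.
30% of €300 = €90 falls to the member.
So the member owes €100 + €90 = €190 before any cap.
Total out-of-pocket so far would be €1200 + €190 = €1390, below the €5300 cap — no reduction.

€190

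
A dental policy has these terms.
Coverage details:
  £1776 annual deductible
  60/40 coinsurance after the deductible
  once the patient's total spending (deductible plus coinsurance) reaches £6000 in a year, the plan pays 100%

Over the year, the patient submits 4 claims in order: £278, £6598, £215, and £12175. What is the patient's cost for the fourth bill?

£2098

Bill 1, £278: entire amount goes to the deductible. Patient pays £278; OOP now £278.
Bill 2, £6598: deductible takes £1498, £5100 remains; 40% of £5100 = £2040. Patient owes £3538 (running OOP £3816).
Bill 3, £215: deductible already satisfied, so patient's share is 40% × £215 = £86. Patient pays £86; OOP now £3902.
Bill 4, £12175: deductible already satisfied, so patient's share is 40% × £12175 = £4870. Adding that to £3902 gives £8772, past the £6000 cap; patient pays only £6000 − £3902 = £2098.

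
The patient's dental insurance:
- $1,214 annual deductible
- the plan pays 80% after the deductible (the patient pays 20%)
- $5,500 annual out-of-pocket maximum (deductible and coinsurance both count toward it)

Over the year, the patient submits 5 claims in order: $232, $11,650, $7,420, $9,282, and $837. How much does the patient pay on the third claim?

Claim 1 — $232: fully absorbed by the deductible. Patient owes $232 (running OOP $232).
Claim 2 — $11,650: $982 finishes the deductible; $10,668 goes to coinsurance; patient's 20% is $2,133.60. Patient pays $3,115.60; OOP now $3,347.60.
Claim 3 — $7,420: deductible already satisfied, so patient's share is 20% × $7,420 = $1,484. Patient pays $1,484; OOP now $4,831.60.

$1,484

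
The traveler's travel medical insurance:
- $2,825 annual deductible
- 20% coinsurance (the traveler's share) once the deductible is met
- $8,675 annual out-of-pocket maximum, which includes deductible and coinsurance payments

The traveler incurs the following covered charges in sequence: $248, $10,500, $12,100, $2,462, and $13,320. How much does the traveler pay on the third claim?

#1 ($248): all of it applies to the deductible. Traveler pays $248; OOP now $248.
#2 ($10,500): $2,577 finishes the deductible; $7,923 goes to coinsurance; 20% of $7,923 = $1,584.60. Traveler pays $4,161.60; OOP now $4,409.60.
#3 ($12,100): deductible met; 20% of $12,100 = $2,420. Traveler owes $2,420 (running OOP $6,829.60).

$2,420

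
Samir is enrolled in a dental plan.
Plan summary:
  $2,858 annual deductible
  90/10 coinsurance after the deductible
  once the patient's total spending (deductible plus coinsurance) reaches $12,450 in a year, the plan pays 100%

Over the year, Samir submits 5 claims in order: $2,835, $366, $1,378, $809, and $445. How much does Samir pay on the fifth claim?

$44.50

Claim 1 — $2,835: all of it applies to the deductible. Patient pays $2,835; OOP now $2,835.
Claim 2 — $366: $23 to deductible, leaving $343; coinsurance $343 × 10% = $34.30. Cost to patient: $57.30. OOP to date $2,892.30.
Claim 3 — $1,378: deductible met; 10% of $1,378 = $137.80. Patient owes $137.80 (running OOP $3,030.10).
Claim 4 — $809: deductible already satisfied, so patient's share is 10% × $809 = $80.90. Patient owes $80.90 (running OOP $3,111).
Claim 5 — $445: deductible met; 10% of $445 = $44.50. Cost to patient: $44.50. OOP to date $3,155.50.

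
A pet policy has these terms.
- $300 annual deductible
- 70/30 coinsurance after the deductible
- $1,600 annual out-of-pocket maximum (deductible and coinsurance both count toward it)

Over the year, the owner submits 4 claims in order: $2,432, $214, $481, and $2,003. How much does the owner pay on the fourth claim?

$451.90

Claim 1 ($2,432): $300 finishes the deductible; $2,132 goes to coinsurance; 30% of $2,132 = $639.60. Owner owes $939.60 (running OOP $939.60).
Claim 2 ($214): deductible already satisfied, so owner's share is 30% × $214 = $64.20. Owner owes $64.20 (running OOP $1,003.80).
Claim 3 ($481): deductible already satisfied, so owner's share is 30% × $481 = $144.30. Cost to owner: $144.30. OOP to date $1,148.10.
Claim 4 ($2,003): deductible met; 30% of $2,003 = $600.90. Adding that to $1,148.10 gives $1,749, past the $1,600 cap; owner pays only $1,600 − $1,148.10 = $451.90.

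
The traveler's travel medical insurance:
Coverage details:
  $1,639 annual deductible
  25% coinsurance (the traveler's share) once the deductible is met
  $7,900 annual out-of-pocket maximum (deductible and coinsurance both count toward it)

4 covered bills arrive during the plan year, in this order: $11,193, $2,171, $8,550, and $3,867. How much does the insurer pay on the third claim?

Claim 1 ($11,193): deductible takes $1,639, $9,554 remains; 25% of $9,554 = $2,388.50. Cost to traveler: $4,027.50. OOP to date $4,027.50. Insurer: $11,193 − $4,027.50 = $7,165.50.
Claim 2 ($2,171): 25% coinsurance on $2,171 = $542.75. Traveler owes $542.75 (running OOP $4,570.25). Insurer: $2,171 − $542.75 = $1,628.25.
Claim 3 ($8,550): 25% coinsurance on $8,550 = $2,137.50. Cost to traveler: $2,137.50. OOP to date $6,707.75. Plan pays $8,550 − $2,137.50 = $6,412.50.

$6,412.50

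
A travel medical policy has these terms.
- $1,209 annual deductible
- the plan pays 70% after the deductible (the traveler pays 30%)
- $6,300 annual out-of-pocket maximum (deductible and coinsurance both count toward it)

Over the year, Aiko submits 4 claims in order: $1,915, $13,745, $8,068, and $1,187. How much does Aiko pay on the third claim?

$755.70

Claim 1 ($1,915): $1,209 to deductible, leaving $706; coinsurance $706 × 30% = $211.80. Cost to traveler: $1,420.80. OOP to date $1,420.80.
Claim 2 ($13,745): deductible already satisfied, so traveler's share is 30% × $13,745 = $4,123.50. Traveler owes $4,123.50 (running OOP $5,544.30).
Claim 3 ($8,068): deductible met; 30% of $8,068 = $2,420.40. OOP would hit $7,964.70 > $6,300, so the cap limits the traveler to $6,300 − $5,544.30 = $755.70.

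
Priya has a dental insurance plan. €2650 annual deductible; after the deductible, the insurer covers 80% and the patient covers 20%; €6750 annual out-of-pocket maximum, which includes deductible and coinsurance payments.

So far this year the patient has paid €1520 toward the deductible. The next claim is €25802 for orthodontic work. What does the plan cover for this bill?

€20572

€1520 of the €2650 deductible is already met, leaving €1130.
After the €1130 deductible portion, €25802 − €1130 = €24672 is subject to coinsurance.
Patient's 20% share of €24672 is €4934.40.
That puts the patient's cost at €1130 + €4934.40 = €6064.40 before any cap.
Year-to-date out-of-pocket would reach €1520 + €6064.40 = €7584.40, above the €6750 maximum, so the patient pays only €6750 − €1520 = €5230.
Insurer pays the balance: €25802 − €5230 = €20572.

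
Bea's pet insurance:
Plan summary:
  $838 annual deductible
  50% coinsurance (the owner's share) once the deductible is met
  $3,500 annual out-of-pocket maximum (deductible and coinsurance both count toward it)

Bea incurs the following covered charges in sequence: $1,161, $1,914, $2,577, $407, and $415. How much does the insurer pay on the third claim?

Bill 1, $1,161: $838 finishes the deductible; $323 goes to coinsurance; owner's 50% is $161.50. Owner pays $999.50; OOP now $999.50. Insurer: $1,161 − $999.50 = $161.50.
Bill 2, $1,914: deductible met; 50% of $1,914 = $957. Cost to owner: $957. OOP to date $1,956.50. Plan pays $1,914 − $957 = $957.
Bill 3, $2,577: deductible already satisfied, so owner's share is 50% × $2,577 = $1,288.50. Owner pays $1,288.50; OOP now $3,245. Plan pays $2,577 − $1,288.50 = $1,288.50.

$1,288.50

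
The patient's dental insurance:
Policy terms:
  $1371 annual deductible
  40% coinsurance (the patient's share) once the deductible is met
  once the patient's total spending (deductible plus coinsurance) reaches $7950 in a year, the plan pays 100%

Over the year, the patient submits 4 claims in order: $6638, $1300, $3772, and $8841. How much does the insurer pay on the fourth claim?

Claim 1 ($6638): $1371 finishes the deductible; $5267 goes to coinsurance; patient's 40% is $2106.80. Cost to patient: $3477.80. OOP to date $3477.80. Plan pays $6638 − $3477.80 = $3160.20.
Claim 2 ($1300): deductible already satisfied, so patient's share is 40% × $1300 = $520. Patient pays $520; OOP now $3997.80. Insurer: $1300 − $520 = $780.
Claim 3 ($3772): deductible met; 40% of $3772 = $1508.80. Patient pays $1508.80; OOP now $5506.60. Insurer: $3772 − $1508.80 = $2263.20.
Claim 4 ($8841): 40% coinsurance on $8841 = $3536.40. Adding that to $5506.60 gives $9043, past the $7950 cap; patient pays only $7950 − $5506.60 = $2443.40. Plan pays $8841 − $2443.40 = $6397.60.

$6397.60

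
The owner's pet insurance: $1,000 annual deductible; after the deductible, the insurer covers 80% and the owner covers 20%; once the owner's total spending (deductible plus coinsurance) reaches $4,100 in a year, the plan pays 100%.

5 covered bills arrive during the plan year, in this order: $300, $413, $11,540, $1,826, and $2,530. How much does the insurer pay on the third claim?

$9,002.40

#1 ($300): entire amount goes to the deductible. Owner pays $300; OOP now $300. Plan pays $300 − $300 = $0.
#2 ($413): all of it applies to the deductible. Owner pays $413; OOP now $713. Insurer: $413 − $413 = $0.
#3 ($11,540): $287 to deductible, leaving $11,253; coinsurance $11,253 × 20% = $2,250.60. Owner pays $2,537.60; OOP now $3,250.60. Insurer: $11,540 − $2,537.60 = $9,002.40.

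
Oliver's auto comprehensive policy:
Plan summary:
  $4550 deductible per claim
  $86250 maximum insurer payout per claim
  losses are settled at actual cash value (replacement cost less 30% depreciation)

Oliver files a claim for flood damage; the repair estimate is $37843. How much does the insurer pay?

Depreciate 30%: the covered value is $37843 × 0.7 = $26490.10.
Subtract the deductible: $26490.10 − $4550 = $21940.10.
That's under the $86250 cap, so the insurer reimburses the full $21940.10.

$21940.10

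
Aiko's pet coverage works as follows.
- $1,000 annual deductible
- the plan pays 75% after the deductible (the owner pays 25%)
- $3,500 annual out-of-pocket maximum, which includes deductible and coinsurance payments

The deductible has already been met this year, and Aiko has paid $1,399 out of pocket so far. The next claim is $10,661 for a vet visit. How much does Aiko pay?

$2,101

The deductible is already satisfied, so the full bill goes to coinsurance.
25% of $10,661 = $2,665.25 falls to the owner.
Adding $2,665.25 to the $1,399 already spent would give $4,064.25, which exceeds the $3,500 cap; the owner pays just $3,500 − $1,399 = $2,101.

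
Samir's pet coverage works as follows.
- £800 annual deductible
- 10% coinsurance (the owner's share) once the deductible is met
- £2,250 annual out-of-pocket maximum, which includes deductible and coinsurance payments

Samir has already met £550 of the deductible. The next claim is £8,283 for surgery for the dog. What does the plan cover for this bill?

£550 of the £800 deductible is already met, leaving £250.
After the £250 deductible portion, £8,283 − £250 = £8,033 is subject to coinsurance.
Owner's 10% share of £8,033 is £803.30.
Owner responsibility before any cap: £250 + £803.30 = £1,053.30.
Year-to-date out-of-pocket becomes £550 + £1,053.30 = £1,603.30, still under the £2,250 maximum, so no cap applies.
The plan picks up £8,283 − £1,053.30 = £7,229.70.

£7,229.70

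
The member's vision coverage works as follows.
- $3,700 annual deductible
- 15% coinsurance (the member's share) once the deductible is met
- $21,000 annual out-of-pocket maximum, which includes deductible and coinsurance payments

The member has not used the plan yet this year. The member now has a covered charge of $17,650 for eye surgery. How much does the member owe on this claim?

$5,792.50

Nothing has been paid toward the $3,700 deductible, so the first $3,700 of this charge is applied there.
The remaining $13,950 (= $17,650 − $3,700) moves to coinsurance.
Coinsurance: $13,950 × 15% = $2,092.50.
Member responsibility before any cap: $3,700 + $2,092.50 = $5,792.50.
Cumulative spending $0 + $5,792.50 = $5,792.50 stays under the $21,000 maximum.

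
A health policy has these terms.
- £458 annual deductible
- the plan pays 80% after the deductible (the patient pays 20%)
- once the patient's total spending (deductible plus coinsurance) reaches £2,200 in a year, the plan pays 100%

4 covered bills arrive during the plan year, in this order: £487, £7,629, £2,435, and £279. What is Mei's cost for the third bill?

£210.40

Bill 1, £487: £458 to deductible, leaving £29; coinsurance £29 × 20% = £5.80. Patient owes £463.80 (running OOP £463.80).
Bill 2, £7,629: deductible met; 20% of £7,629 = £1,525.80. Patient owes £1,525.80 (running OOP £1,989.60).
Bill 3, £2,435: deductible met; 20% of £2,435 = £487. OOP would hit £2,476.60 > £2,200, so the cap limits the patient to £2,200 − £1,989.60 = £210.40.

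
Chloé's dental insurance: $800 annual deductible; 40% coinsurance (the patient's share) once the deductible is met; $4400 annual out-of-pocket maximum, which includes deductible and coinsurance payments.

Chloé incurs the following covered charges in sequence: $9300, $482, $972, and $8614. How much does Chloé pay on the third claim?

$7.20

Bill 1, $9300: deductible takes $800, $8500 remains; coinsurance $8500 × 40% = $3400. Patient pays $4200; OOP now $4200.
Bill 2, $482: deductible met; 40% of $482 = $192.80. Cost to patient: $192.80. OOP to date $4392.80.
Bill 3, $972: deductible met; 40% of $972 = $388.80. That would push OOP to $4781.60, over the $4400 cap, so patient pays $4400 − $4392.80 = $7.20.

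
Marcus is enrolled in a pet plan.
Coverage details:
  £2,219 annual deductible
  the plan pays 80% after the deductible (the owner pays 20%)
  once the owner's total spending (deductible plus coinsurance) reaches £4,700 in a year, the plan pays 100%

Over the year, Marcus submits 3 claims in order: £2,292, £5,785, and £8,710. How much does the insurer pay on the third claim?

Claim 1 (£2,292): £2,219 to deductible, leaving £73; owner's 20% is £14.60. Cost to owner: £2,233.60. OOP to date £2,233.60. Plan pays £2,292 − £2,233.60 = £58.40.
Claim 2 (£5,785): 20% coinsurance on £5,785 = £1,157. Owner owes £1,157 (running OOP £3,390.60). Plan pays £5,785 − £1,157 = £4,628.
Claim 3 (£8,710): 20% coinsurance on £8,710 = £1,742. Adding that to £3,390.60 gives £5,132.60, past the £4,700 cap; owner pays only £4,700 − £3,390.60 = £1,309.40. Insurer: £8,710 − £1,309.40 = £7,400.60.

£7,400.60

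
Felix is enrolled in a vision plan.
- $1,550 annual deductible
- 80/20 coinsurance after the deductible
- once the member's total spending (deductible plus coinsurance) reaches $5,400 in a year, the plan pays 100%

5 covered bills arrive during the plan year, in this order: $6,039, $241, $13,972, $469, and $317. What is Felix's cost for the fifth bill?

$15.80

#1 ($6,039): $1,550 finishes the deductible; $4,489 goes to coinsurance; member's 20% is $897.80. Member owes $2,447.80 (running OOP $2,447.80).
#2 ($241): deductible met; 20% of $241 = $48.20. Cost to member: $48.20. OOP to date $2,496.
#3 ($13,972): deductible already satisfied, so member's share is 20% × $13,972 = $2,794.40. Member pays $2,794.40; OOP now $5,290.40.
#4 ($469): deductible met; 20% of $469 = $93.80. Member pays $93.80; OOP now $5,384.20.
#5 ($317): 20% coinsurance on $317 = $63.40. OOP would hit $5,447.60 > $5,400, so the cap limits the member to $5,400 − $5,384.20 = $15.80.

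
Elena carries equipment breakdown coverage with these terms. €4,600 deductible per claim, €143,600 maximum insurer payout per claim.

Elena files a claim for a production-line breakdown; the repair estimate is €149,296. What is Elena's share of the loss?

Subtract the deductible: €149,296 − €4,600 = €144,696.
Since €144,696 > €143,600, the payout is capped at €143,600.
Business owner's share is the uncovered remainder: €149,296 − €143,600 = €5,696.

€5,696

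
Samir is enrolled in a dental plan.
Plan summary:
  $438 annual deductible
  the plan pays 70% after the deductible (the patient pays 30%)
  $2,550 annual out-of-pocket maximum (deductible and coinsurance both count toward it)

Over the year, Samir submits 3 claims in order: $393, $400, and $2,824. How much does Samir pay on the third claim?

$847.20

#1 ($393): fully absorbed by the deductible. Cost to patient: $393. OOP to date $393.
#2 ($400): $45 to deductible, leaving $355; 30% of $355 = $106.50. Cost to patient: $151.50. OOP to date $544.50.
#3 ($2,824): 30% coinsurance on $2,824 = $847.20. Cost to patient: $847.20. OOP to date $1,391.70.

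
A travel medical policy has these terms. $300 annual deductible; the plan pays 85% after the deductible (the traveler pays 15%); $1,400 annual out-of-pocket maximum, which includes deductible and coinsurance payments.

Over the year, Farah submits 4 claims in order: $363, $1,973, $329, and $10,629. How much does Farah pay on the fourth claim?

$745.25

Bill 1, $363: $300 finishes the deductible; $63 goes to coinsurance; traveler's 15% is $9.45. Cost to traveler: $309.45. OOP to date $309.45.
Bill 2, $1,973: deductible met; 15% of $1,973 = $295.95. Traveler owes $295.95 (running OOP $605.40).
Bill 3, $329: deductible already satisfied, so traveler's share is 15% × $329 = $49.35. Traveler pays $49.35; OOP now $654.75.
Bill 4, $10,629: deductible already satisfied, so traveler's share is 15% × $10,629 = $1,594.35. That would push OOP to $2,249.10, over the $1,400 cap, so traveler pays $1,400 − $654.75 = $745.25.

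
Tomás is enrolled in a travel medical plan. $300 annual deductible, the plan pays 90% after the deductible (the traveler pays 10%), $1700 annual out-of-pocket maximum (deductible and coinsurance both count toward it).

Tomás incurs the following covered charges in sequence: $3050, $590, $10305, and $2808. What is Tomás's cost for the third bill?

$1030.50

Claim 1 ($3050): $300 to deductible, leaving $2750; traveler's 10% is $275. Traveler owes $575 (running OOP $575).
Claim 2 ($590): deductible met; 10% of $590 = $59. Traveler owes $59 (running OOP $634).
Claim 3 ($10305): deductible already satisfied, so traveler's share is 10% × $10305 = $1030.50. Cost to traveler: $1030.50. OOP to date $1664.50.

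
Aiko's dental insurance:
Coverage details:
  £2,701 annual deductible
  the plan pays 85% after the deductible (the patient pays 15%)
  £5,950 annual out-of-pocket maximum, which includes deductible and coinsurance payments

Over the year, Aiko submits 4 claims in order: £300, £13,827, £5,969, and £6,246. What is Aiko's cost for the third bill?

£895.35

#1 (£300): entire amount goes to the deductible. Patient pays £300; OOP now £300.
#2 (£13,827): £2,401 finishes the deductible; £11,426 goes to coinsurance; patient's 15% is £1,713.90. Patient pays £4,114.90; OOP now £4,414.90.
#3 (£5,969): deductible met; 15% of £5,969 = £895.35. Patient owes £895.35 (running OOP £5,310.25).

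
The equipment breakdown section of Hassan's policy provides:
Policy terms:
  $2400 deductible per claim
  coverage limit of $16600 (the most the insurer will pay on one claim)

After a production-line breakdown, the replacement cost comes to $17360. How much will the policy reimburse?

Subtract the deductible: $17360 − $2400 = $14960.
$14960 is within the $16600 limit, so the insurer pays $14960.

$14960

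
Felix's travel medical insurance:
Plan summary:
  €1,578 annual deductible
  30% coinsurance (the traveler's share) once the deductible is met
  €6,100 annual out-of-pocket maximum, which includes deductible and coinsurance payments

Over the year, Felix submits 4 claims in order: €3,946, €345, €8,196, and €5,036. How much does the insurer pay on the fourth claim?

€3,786.70

Bill 1, €3,946: deductible takes €1,578, €2,368 remains; coinsurance €2,368 × 30% = €710.40. Cost to traveler: €2,288.40. OOP to date €2,288.40. Insurer: €3,946 − €2,288.40 = €1,657.60.
Bill 2, €345: 30% coinsurance on €345 = €103.50. Cost to traveler: €103.50. OOP to date €2,391.90. Plan pays €345 − €103.50 = €241.50.
Bill 3, €8,196: deductible already satisfied, so traveler's share is 30% × €8,196 = €2,458.80. Traveler owes €2,458.80 (running OOP €4,850.70). Plan pays €8,196 − €2,458.80 = €5,737.20.
Bill 4, €5,036: deductible met; 30% of €5,036 = €1,510.80. That would push OOP to €6,361.50, over the €6,100 cap, so traveler pays €6,100 − €4,850.70 = €1,249.30. Plan pays €5,036 − €1,249.30 = €3,786.70.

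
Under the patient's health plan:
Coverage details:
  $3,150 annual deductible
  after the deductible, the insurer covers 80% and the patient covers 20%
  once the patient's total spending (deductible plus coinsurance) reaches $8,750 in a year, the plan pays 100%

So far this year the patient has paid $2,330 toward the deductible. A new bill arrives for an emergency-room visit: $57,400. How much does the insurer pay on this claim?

$2,330 of the $3,150 deductible is already met, leaving $820.
The remaining $56,580 (= $57,400 − $820) moves to coinsurance.
Coinsurance: $56,580 × 20% = $11,316.
So the patient owes $820 + $11,316 = $12,136 before any cap.
That would bring total out-of-pocket to $14,466, past the $8,750 cap. The patient is capped at $8,750 − $2,330 = $6,420 on this claim.
The insurer covers the remainder: $57,400 − $6,420 = $50,980.

$50,980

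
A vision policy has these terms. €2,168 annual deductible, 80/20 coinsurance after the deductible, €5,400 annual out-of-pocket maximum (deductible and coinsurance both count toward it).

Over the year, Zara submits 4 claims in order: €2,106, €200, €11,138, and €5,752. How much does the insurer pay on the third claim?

€8,910.40

Claim 1 (€2,106): all of it applies to the deductible. Member owes €2,106 (running OOP €2,106). Plan pays €2,106 − €2,106 = €0.
Claim 2 (€200): €62 finishes the deductible; €138 goes to coinsurance; 20% of €138 = €27.60. Member owes €89.60 (running OOP €2,195.60). Plan pays €200 − €89.60 = €110.40.
Claim 3 (€11,138): deductible already satisfied, so member's share is 20% × €11,138 = €2,227.60. Member owes €2,227.60 (running OOP €4,423.20). Insurer: €11,138 − €2,227.60 = €8,910.40.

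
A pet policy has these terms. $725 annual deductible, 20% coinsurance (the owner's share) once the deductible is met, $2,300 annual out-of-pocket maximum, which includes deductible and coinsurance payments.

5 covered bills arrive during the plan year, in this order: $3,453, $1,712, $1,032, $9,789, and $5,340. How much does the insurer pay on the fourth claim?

$9,308.40

Claim 1 ($3,453): $725 to deductible, leaving $2,728; owner's 20% is $545.60. Owner pays $1,270.60; OOP now $1,270.60. Insurer: $3,453 − $1,270.60 = $2,182.40.
Claim 2 ($1,712): 20% coinsurance on $1,712 = $342.40. Cost to owner: $342.40. OOP to date $1,613. Insurer: $1,712 − $342.40 = $1,369.60.
Claim 3 ($1,032): deductible met; 20% of $1,032 = $206.40. Cost to owner: $206.40. OOP to date $1,819.40. Plan pays $1,032 − $206.40 = $825.60.
Claim 4 ($9,789): deductible already satisfied, so owner's share is 20% × $9,789 = $1,957.80. That would push OOP to $3,777.20, over the $2,300 cap, so owner pays $2,300 − $1,819.40 = $480.60. Insurer: $9,789 − $480.60 = $9,308.40.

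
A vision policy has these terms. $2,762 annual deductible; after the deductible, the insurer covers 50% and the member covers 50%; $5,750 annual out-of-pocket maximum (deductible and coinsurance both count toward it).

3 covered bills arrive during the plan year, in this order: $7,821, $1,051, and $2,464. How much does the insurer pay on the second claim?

$592.50

#1 ($7,821): $2,762 finishes the deductible; $5,059 goes to coinsurance; coinsurance $5,059 × 50% = $2,529.50. Member pays $5,291.50; OOP now $5,291.50. Insurer: $7,821 − $5,291.50 = $2,529.50.
#2 ($1,051): 50% coinsurance on $1,051 = $525.50. OOP would hit $5,817 > $5,750, so the cap limits the member to $5,750 − $5,291.50 = $458.50. Insurer: $1,051 − $458.50 = $592.50.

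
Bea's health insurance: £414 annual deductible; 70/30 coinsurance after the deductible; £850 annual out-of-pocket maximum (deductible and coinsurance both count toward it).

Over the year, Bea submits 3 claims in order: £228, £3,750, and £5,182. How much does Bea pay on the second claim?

Claim 1 (£228): fully absorbed by the deductible. Patient pays £228; OOP now £228.
Claim 2 (£3,750): £186 to deductible, leaving £3,564; patient's 30% is £1,069.20. Claim cost before the cap: £186 + £1,069.20 = £1,255.20. OOP would hit £1,483.20 > £850, so the cap limits the patient to £850 − £228 = £622.

£622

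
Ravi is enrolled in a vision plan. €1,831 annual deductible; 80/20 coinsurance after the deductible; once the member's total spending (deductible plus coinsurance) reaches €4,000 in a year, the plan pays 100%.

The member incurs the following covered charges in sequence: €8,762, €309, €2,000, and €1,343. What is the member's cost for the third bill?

€400

Claim 1 — €8,762: deductible takes €1,831, €6,931 remains; coinsurance €6,931 × 20% = €1,386.20. Cost to member: €3,217.20. OOP to date €3,217.20.
Claim 2 — €309: deductible met; 20% of €309 = €61.80. Cost to member: €61.80. OOP to date €3,279.
Claim 3 — €2,000: 20% coinsurance on €2,000 = €400. Member owes €400 (running OOP €3,679).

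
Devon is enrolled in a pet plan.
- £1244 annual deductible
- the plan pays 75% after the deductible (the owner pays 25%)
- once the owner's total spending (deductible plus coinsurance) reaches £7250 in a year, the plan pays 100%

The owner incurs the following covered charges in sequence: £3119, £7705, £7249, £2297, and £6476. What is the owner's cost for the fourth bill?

£574.25

Claim 1 (£3119): deductible takes £1244, £1875 remains; owner's 25% is £468.75. Owner owes £1712.75 (running OOP £1712.75).
Claim 2 (£7705): deductible met; 25% of £7705 = £1926.25. Cost to owner: £1926.25. OOP to date £3639.
Claim 3 (£7249): deductible met; 25% of £7249 = £1812.25. Cost to owner: £1812.25. OOP to date £5451.25.
Claim 4 (£2297): deductible met; 25% of £2297 = £574.25. Cost to owner: £574.25. OOP to date £6025.50.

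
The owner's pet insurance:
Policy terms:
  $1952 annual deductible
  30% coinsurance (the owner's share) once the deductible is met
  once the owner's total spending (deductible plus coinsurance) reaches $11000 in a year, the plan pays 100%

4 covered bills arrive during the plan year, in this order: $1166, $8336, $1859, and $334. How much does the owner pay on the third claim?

Claim 1 — $1166: all of it applies to the deductible. Cost to owner: $1166. OOP to date $1166.
Claim 2 — $8336: deductible takes $786, $7550 remains; 30% of $7550 = $2265. Cost to owner: $3051. OOP to date $4217.
Claim 3 — $1859: deductible already satisfied, so owner's share is 30% × $1859 = $557.70. Cost to owner: $557.70. OOP to date $4774.70.

$557.70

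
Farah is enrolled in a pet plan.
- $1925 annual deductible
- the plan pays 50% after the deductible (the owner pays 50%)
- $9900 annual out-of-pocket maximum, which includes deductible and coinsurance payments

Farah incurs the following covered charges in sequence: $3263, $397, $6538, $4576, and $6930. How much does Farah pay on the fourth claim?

Bill 1, $3263: $1925 finishes the deductible; $1338 goes to coinsurance; owner's 50% is $669. Cost to owner: $2594. OOP to date $2594.
Bill 2, $397: deductible met; 50% of $397 = $198.50. Owner pays $198.50; OOP now $2792.50.
Bill 3, $6538: 50% coinsurance on $6538 = $3269. Owner owes $3269 (running OOP $6061.50).
Bill 4, $4576: 50% coinsurance on $4576 = $2288. Cost to owner: $2288. OOP to date $8349.50.

$2288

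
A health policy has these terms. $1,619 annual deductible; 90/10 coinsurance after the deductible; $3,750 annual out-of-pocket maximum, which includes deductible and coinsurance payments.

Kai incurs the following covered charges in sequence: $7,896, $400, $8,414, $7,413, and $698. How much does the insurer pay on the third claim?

$7,572.60

Claim 1 ($7,896): $1,619 finishes the deductible; $6,277 goes to coinsurance; coinsurance $6,277 × 10% = $627.70. Patient owes $2,246.70 (running OOP $2,246.70). Insurer: $7,896 − $2,246.70 = $5,649.30.
Claim 2 ($400): deductible already satisfied, so patient's share is 10% × $400 = $40. Patient pays $40; OOP now $2,286.70. Insurer: $400 − $40 = $360.
Claim 3 ($8,414): deductible already satisfied, so patient's share is 10% × $8,414 = $841.40. Cost to patient: $841.40. OOP to date $3,128.10. Plan pays $8,414 − $841.40 = $7,572.60.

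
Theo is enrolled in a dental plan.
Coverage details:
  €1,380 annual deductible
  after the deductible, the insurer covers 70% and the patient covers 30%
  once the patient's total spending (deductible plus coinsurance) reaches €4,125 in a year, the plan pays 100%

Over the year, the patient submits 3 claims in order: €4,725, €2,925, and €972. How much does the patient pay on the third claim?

€291.60

#1 (€4,725): deductible takes €1,380, €3,345 remains; patient's 30% is €1,003.50. Patient pays €2,383.50; OOP now €2,383.50.
#2 (€2,925): 30% coinsurance on €2,925 = €877.50. Patient owes €877.50 (running OOP €3,261).
#3 (€972): deductible already satisfied, so patient's share is 30% × €972 = €291.60. Cost to patient: €291.60. OOP to date €3,552.60.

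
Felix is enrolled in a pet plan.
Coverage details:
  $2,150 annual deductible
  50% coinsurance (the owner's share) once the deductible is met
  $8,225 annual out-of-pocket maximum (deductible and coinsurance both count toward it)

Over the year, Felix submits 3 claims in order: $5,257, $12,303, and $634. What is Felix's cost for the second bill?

Bill 1, $5,257: deductible takes $2,150, $3,107 remains; owner's 50% is $1,553.50. Cost to owner: $3,703.50. OOP to date $3,703.50.
Bill 2, $12,303: 50% coinsurance on $12,303 = $6,151.50. That would push OOP to $9,855, over the $8,225 cap, so owner pays $8,225 − $3,703.50 = $4,521.50.

$4,521.50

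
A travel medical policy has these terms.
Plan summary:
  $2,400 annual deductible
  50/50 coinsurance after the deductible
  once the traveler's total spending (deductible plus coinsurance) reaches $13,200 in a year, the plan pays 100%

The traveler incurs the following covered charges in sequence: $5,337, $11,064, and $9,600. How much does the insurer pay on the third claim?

Bill 1, $5,337: deductible takes $2,400, $2,937 remains; coinsurance $2,937 × 50% = $1,468.50. Cost to traveler: $3,868.50. OOP to date $3,868.50. Plan pays $5,337 − $3,868.50 = $1,468.50.
Bill 2, $11,064: 50% coinsurance on $11,064 = $5,532. Traveler owes $5,532 (running OOP $9,400.50). Plan pays $11,064 − $5,532 = $5,532.
Bill 3, $9,600: deductible met; 50% of $9,600 = $4,800. OOP would hit $14,200.50 > $13,200, so the cap limits the traveler to $13,200 − $9,400.50 = $3,799.50. Insurer: $9,600 − $3,799.50 = $5,800.50.

$5,800.50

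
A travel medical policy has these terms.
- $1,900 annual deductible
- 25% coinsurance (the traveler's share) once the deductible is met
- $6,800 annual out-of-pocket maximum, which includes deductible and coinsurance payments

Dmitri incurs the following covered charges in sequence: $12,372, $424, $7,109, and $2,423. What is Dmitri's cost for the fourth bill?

$398.75

#1 ($12,372): deductible takes $1,900, $10,472 remains; traveler's 25% is $2,618. Traveler pays $4,518; OOP now $4,518.
#2 ($424): 25% coinsurance on $424 = $106. Traveler pays $106; OOP now $4,624.
#3 ($7,109): deductible already satisfied, so traveler's share is 25% × $7,109 = $1,777.25. Traveler pays $1,777.25; OOP now $6,401.25.
#4 ($2,423): 25% coinsurance on $2,423 = $605.75. OOP would hit $7,007 > $6,800, so the cap limits the traveler to $6,800 − $6,401.25 = $398.75.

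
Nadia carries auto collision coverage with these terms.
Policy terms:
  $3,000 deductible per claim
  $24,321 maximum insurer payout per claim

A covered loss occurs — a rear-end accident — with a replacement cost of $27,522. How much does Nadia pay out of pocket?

After the deductible, $27,522 − $3,000 = $24,522 remains.
The $24,321 per-incident cap binds; insurer pays $24,321.
Driver's share is the uncovered remainder: $27,522 − $24,321 = $3,201.

$3,201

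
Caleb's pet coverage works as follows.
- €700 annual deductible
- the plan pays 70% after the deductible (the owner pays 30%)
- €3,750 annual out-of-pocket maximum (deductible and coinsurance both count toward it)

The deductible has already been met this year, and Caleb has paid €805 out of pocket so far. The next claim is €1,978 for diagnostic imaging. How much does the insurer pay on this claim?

€1,384.60

The deductible is already satisfied, so the full bill goes to coinsurance.
Owner's 30% share of €1,978 is €593.40.
Total out-of-pocket so far would be €805 + €593.40 = €1,398.40, below the €3,750 cap — no reduction.
The plan picks up €1,978 − €593.40 = €1,384.60.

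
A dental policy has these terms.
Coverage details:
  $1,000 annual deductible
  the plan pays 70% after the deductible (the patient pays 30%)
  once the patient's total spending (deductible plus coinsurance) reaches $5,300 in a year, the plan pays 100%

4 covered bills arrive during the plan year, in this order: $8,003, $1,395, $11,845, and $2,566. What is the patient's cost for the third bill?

$1,780.60

#1 ($8,003): $1,000 to deductible, leaving $7,003; coinsurance $7,003 × 30% = $2,100.90. Cost to patient: $3,100.90. OOP to date $3,100.90.
#2 ($1,395): deductible met; 30% of $1,395 = $418.50. Cost to patient: $418.50. OOP to date $3,519.40.
#3 ($11,845): deductible already satisfied, so patient's share is 30% × $11,845 = $3,553.50. That would push OOP to $7,072.90, over the $5,300 cap, so patient pays $5,300 − $3,519.40 = $1,780.60.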